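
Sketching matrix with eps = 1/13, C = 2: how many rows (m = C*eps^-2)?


1/eps = 13.
(1/eps)^2 = 169.
m = 2*169 = 338.

338


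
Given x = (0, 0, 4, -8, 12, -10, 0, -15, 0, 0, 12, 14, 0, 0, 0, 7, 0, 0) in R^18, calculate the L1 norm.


Non-zero entries: [(2, 4), (3, -8), (4, 12), (5, -10), (7, -15), (10, 12), (11, 14), (15, 7)]
Absolute values: [4, 8, 12, 10, 15, 12, 14, 7]
||x||_1 = sum = 82.

82


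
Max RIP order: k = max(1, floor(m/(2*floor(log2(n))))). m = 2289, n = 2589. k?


floor(log2(2589)) = 11.
2*11 = 22.
m/(2*floor(log2(n))) = 2289/22 ≈ 104.0455.
floor = 104.
k = max(1, 104) = 104.

104


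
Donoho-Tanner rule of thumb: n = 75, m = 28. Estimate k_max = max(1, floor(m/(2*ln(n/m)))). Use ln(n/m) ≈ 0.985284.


n/m = 75/28.
ln(n/m) ≈ 0.985284.
2*ln(n/m) ≈ 1.970568.
m/(2*ln(n/m)) ≈ 28/1.970568 ≈ 14.2091.
floor = 14.
k_max = max(1, 14) = 14.

14


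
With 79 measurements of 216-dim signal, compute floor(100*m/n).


100*m/n = 100*79/216 ≈ 36.5741.
floor = 36.

36


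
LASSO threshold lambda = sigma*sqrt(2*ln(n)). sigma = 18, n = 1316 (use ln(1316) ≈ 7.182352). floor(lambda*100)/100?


ln(1316) ≈ 7.182352.
2*ln(n) ≈ 14.364704.
sqrt(2*ln(n)) ≈ sqrt(14.364704) ≈ 3.79008.
lambda ≈ 18*3.79008 = 68.22144.
floor(lambda*100)/100 = 68.22.

68.22


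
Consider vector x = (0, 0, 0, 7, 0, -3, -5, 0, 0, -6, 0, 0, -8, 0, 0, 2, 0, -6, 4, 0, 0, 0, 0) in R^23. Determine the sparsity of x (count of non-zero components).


Non-zero positions: [3, 5, 6, 9, 12, 15, 17, 18].
Sparsity = 8.

8


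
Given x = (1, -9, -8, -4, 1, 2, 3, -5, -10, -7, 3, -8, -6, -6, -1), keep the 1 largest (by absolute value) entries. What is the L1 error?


Sorted |x_i| descending: [10, 9, 8, 8, 7, 6, 6, 5, 4, 3, 3, 2, 1, 1, 1]
Keep top 1: [10]
Tail entries: [9, 8, 8, 7, 6, 6, 5, 4, 3, 3, 2, 1, 1, 1]
L1 error = sum of tail = 64.

64


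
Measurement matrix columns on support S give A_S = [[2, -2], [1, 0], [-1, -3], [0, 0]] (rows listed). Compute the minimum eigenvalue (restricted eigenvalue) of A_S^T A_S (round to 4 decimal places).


A_S^T A_S = [[6, -1], [-1, 13]].
trace = 19.
det = 77.
disc = trace^2 - 4*det = 361 - 4*77 = 53.
sqrt(53) ≈ 7.280110.
lam_min = (19 - sqrt(53))/2 ≈ (19 - 7.280110)/2 = 5.859945 ≈ 5.8599.

5.8599


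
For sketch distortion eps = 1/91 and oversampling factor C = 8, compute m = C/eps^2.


1/eps = 91.
(1/eps)^2 = 8281.
m = 8*8281 = 66248.

66248


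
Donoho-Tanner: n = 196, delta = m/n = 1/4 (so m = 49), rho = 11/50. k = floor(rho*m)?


m = 1/4*196 = 49.
rho = 11/50.
rho*m = 11/50*49 = 10.78.
k = floor(10.78) = 10.

10


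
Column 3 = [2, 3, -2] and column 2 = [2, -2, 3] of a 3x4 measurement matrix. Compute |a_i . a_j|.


Inner product: 2*2 + 3*-2 + -2*3
Products: [4, -6, -6]
Sum = -8.
|dot| = 8.

8


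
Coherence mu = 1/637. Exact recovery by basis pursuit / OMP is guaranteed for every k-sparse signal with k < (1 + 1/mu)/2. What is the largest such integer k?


1/mu = 637.
1 + 1/mu = 638.
(1 + 1/mu)/2 = 319 is an integer and the inequality is strict, so k_max = 319 - 1 = 318.

318


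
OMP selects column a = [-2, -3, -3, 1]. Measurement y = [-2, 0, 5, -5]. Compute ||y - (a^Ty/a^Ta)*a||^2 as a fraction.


a^T a = 23.
a^T y = -16.
coeff = -16/23 = -16/23.
||r||^2 = 986/23.

986/23


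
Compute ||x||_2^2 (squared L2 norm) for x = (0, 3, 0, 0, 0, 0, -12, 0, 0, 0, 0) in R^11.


Non-zero entries: [(1, 3), (6, -12)]
Squares: [9, 144]
||x||_2^2 = sum = 153.

153


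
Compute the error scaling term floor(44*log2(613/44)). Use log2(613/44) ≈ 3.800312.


log2(n/k) = log2(613/44) ≈ 3.800312.
k*log2(n/k) ≈ 44*3.800312 = 167.213728.
floor(167.213728) = 167.

167


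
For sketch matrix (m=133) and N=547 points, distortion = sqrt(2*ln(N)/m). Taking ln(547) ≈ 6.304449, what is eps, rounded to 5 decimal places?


ln(547) ≈ 6.304449.
2*ln(N)/m ≈ 2*6.304449/133 ≈ 0.09480374.
eps = sqrt(0.09480374) ≈ 0.3079022 ≈ 0.30790.

0.30790


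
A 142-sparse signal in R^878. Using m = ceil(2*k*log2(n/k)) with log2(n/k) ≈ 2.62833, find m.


log2(n/k) = log2(878/142) ≈ 2.62833.
2*k*log2(n/k) ≈ 2*142*2.62833 = 746.44572.
m = ceil(746.44572) = 747.

747


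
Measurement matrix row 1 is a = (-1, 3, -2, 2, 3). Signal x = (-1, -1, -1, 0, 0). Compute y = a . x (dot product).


Non-zero terms: ['-1*-1', '3*-1', '-2*-1']
Products: [1, -3, 2]
y = sum = 0.

0


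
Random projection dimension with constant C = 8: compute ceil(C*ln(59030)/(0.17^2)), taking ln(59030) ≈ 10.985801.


ln(59030) ≈ 10.985801.
eps^2 = 0.17^2 = 0.0289.
C*ln(N)/eps^2 ≈ 8*10.985801/0.0289 ≈ 3041.0522.
m = ceil(3041.0522) = 3042.

3042


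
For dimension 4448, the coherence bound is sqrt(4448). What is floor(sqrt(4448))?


66^2 = 4356 <= 4448 < 4489 = 67^2, so 66 <= sqrt(4448) < 67.
floor(sqrt(4448)) = 66.

66


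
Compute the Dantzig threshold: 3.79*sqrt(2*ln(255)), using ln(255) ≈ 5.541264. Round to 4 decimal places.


ln(255) ≈ 5.541264.
2*ln(n) ≈ 11.082528.
sqrt(2*ln(n)) ≈ sqrt(11.082528) ≈ 3.329043.
threshold ≈ 3.79*3.329043 = 12.61707297 ≈ 12.6171.

12.6171


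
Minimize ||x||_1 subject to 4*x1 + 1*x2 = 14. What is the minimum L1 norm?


Axis intercepts:
  x1 = 7/2, x2 = 0: L1 = 7/2
  x1 = 0, x2 = 14: L1 = 14
x* = (7/2, 0)
||x*||_1 = 7/2.

7/2


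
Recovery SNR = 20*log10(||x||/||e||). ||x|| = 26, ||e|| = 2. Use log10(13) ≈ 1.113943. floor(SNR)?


||x||/||e|| = 26/2 = 13.
log10(13) ≈ 1.113943.
20*log10(||x||/||e||) ≈ 20*1.113943 = 22.27886.
floor(22.27886) = 22.

22


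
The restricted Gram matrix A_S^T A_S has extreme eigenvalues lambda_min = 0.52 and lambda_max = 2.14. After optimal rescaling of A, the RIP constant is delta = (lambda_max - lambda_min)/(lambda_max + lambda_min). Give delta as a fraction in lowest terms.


lambda_max - lambda_min = 2.14 - 0.52 = 1.62.
lambda_max + lambda_min = 2.14 + 0.52 = 2.66.
delta = 1.62/2.66 = 162/266 = 81/133.

81/133


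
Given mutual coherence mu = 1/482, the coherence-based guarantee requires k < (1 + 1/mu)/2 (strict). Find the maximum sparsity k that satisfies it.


1/mu = 482.
1 + 1/mu = 483.
(1 + 1/mu)/2 = 241.5 is not an integer, so k_max = floor(241.5) = 241.

241


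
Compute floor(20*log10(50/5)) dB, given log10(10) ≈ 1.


||x||/||e|| = 50/5 = 10.
log10(10) ≈ 1.
20*log10(||x||/||e||) ≈ 20*1 = 20.
floor(20) = 20.

20


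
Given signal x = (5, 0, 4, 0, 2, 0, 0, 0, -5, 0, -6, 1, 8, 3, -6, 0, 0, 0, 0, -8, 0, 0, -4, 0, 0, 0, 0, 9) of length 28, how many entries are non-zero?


Non-zero positions: [0, 2, 4, 8, 10, 11, 12, 13, 14, 19, 22, 27].
Sparsity = 12.

12


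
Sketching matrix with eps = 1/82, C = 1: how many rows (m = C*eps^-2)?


1/eps = 82.
(1/eps)^2 = 6724.
m = 1*6724 = 6724.

6724


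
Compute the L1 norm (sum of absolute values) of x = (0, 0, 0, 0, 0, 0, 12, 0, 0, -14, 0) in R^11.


Non-zero entries: [(6, 12), (9, -14)]
Absolute values: [12, 14]
||x||_1 = sum = 26.

26


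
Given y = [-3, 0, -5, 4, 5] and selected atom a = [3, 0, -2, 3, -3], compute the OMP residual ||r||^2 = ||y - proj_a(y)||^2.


a^T a = 31.
a^T y = -2.
coeff = -2/31 = -2/31.
||r||^2 = 2321/31.

2321/31


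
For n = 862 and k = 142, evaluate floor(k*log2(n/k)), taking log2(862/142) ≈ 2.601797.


log2(n/k) = log2(862/142) ≈ 2.601797.
k*log2(n/k) ≈ 142*2.601797 = 369.455174.
floor(369.455174) = 369.

369


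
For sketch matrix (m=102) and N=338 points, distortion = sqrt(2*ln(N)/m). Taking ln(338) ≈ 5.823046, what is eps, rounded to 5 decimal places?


ln(338) ≈ 5.823046.
2*ln(N)/m ≈ 2*5.823046/102 ≈ 0.11417737.
eps = sqrt(0.11417737) ≈ 0.3379014 ≈ 0.33790.

0.33790


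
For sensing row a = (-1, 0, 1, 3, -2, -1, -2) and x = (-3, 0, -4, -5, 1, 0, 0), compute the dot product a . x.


Non-zero terms: ['-1*-3', '1*-4', '3*-5', '-2*1']
Products: [3, -4, -15, -2]
y = sum = -18.

-18


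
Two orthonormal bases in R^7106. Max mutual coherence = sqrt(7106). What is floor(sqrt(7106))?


84^2 = 7056 <= 7106 < 7225 = 85^2, so 84 <= sqrt(7106) < 85.
floor(sqrt(7106)) = 84.

84


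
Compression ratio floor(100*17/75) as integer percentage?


100*m/n = 100*17/75 ≈ 22.6667.
floor = 22.

22


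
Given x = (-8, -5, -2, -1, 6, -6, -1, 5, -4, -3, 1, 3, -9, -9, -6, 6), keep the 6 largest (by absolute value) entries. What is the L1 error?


Sorted |x_i| descending: [9, 9, 8, 6, 6, 6, 6, 5, 5, 4, 3, 3, 2, 1, 1, 1]
Keep top 6: [9, 9, 8, 6, 6, 6]
Tail entries: [6, 5, 5, 4, 3, 3, 2, 1, 1, 1]
L1 error = sum of tail = 31.

31


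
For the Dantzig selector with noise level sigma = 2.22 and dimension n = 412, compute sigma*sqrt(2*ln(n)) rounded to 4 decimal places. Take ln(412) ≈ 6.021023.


ln(412) ≈ 6.021023.
2*ln(n) ≈ 12.042046.
sqrt(2*ln(n)) ≈ sqrt(12.042046) ≈ 3.470165.
threshold ≈ 2.22*3.470165 = 7.7037663 ≈ 7.7038.

7.7038


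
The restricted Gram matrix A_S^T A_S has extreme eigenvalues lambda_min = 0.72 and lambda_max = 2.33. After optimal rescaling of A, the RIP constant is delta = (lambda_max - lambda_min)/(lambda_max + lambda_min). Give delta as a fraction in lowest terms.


lambda_max - lambda_min = 2.33 - 0.72 = 1.61.
lambda_max + lambda_min = 2.33 + 0.72 = 3.05.
delta = 1.61/3.05 = 161/305.

161/305


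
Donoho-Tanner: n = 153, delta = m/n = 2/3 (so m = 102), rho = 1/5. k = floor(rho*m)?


m = 2/3*153 = 102.
rho = 1/5.
rho*m = 1/5*102 = 20.4.
k = floor(20.4) = 20.

20


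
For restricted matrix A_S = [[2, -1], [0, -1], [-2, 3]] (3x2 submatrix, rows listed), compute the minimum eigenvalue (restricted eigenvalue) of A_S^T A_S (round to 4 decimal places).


A_S^T A_S = [[8, -8], [-8, 11]].
trace = 19.
det = 24.
disc = trace^2 - 4*det = 361 - 4*24 = 265.
sqrt(265) ≈ 16.278821.
lam_min = (19 - sqrt(265))/2 ≈ (19 - 16.278821)/2 = 1.3605895 ≈ 1.3606.

1.3606


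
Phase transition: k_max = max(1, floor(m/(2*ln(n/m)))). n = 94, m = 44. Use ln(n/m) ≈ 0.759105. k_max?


n/m = 94/44 = 47/22.
ln(n/m) ≈ 0.759105.
2*ln(n/m) ≈ 1.51821.
m/(2*ln(n/m)) ≈ 44/1.51821 ≈ 28.9815.
floor = 28.
k_max = max(1, 28) = 28.

28


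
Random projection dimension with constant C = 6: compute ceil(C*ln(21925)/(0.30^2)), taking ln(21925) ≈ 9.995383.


ln(21925) ≈ 9.995383.
eps^2 = 0.30^2 = 0.09.
C*ln(N)/eps^2 ≈ 6*9.995383/0.09 ≈ 666.3589.
m = ceil(666.3589) = 667.

667


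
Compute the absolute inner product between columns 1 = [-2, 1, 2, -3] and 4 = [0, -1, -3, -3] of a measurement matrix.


Inner product: -2*0 + 1*-1 + 2*-3 + -3*-3
Products: [0, -1, -6, 9]
Sum = 2.
|dot| = 2.

2


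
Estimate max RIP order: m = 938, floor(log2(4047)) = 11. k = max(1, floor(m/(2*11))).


floor(log2(4047)) = 11.
2*11 = 22.
m/(2*floor(log2(n))) = 938/22 ≈ 42.6364.
floor = 42.
k = max(1, 42) = 42.

42


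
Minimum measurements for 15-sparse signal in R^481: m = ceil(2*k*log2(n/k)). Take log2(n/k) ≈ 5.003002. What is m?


log2(n/k) = log2(481/15) ≈ 5.003002.
2*k*log2(n/k) ≈ 2*15*5.003002 = 150.09006.
m = ceil(150.09006) = 151.

151


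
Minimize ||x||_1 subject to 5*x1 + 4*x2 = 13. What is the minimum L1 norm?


Axis intercepts:
  x1 = 13/5, x2 = 0: L1 = 13/5
  x1 = 0, x2 = 13/4: L1 = 13/4
x* = (13/5, 0)
||x*||_1 = 13/5.

13/5


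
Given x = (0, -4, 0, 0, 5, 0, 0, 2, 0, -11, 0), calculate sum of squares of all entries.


Non-zero entries: [(1, -4), (4, 5), (7, 2), (9, -11)]
Squares: [16, 25, 4, 121]
||x||_2^2 = sum = 166.

166


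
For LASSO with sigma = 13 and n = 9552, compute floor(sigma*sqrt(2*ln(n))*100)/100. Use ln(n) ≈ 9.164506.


ln(9552) ≈ 9.164506.
2*ln(n) ≈ 18.329012.
sqrt(2*ln(n)) ≈ sqrt(18.329012) ≈ 4.28124.
lambda ≈ 13*4.28124 = 55.65612.
floor(lambda*100)/100 = 55.65.

55.65


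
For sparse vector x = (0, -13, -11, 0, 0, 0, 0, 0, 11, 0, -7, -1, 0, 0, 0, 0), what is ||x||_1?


Non-zero entries: [(1, -13), (2, -11), (8, 11), (10, -7), (11, -1)]
Absolute values: [13, 11, 11, 7, 1]
||x||_1 = sum = 43.

43


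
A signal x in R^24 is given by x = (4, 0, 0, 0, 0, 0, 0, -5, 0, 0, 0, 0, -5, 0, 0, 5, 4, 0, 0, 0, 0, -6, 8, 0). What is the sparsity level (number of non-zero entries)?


Non-zero positions: [0, 7, 12, 15, 16, 21, 22].
Sparsity = 7.

7


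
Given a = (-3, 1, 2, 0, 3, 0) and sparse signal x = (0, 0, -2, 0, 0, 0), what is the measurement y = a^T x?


Non-zero terms: ['2*-2']
Products: [-4]
y = sum = -4.

-4


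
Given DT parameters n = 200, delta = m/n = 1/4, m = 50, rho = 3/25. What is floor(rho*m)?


m = 1/4*200 = 50.
rho = 3/25.
rho*m = 3/25*50 = 6.
k = floor(6) = 6.

6


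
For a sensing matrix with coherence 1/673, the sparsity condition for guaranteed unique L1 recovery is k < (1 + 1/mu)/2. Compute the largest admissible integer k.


1/mu = 673.
1 + 1/mu = 674.
(1 + 1/mu)/2 = 337 is an integer and the inequality is strict, so k_max = 337 - 1 = 336.

336


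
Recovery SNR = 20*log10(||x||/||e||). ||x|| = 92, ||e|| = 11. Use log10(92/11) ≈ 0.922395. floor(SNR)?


||x||/||e|| = 92/11.
log10(92/11) ≈ 0.922395.
20*log10(||x||/||e||) ≈ 20*0.922395 = 18.4479.
floor(18.4479) = 18.

18


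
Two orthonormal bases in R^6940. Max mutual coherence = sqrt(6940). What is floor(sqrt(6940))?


83^2 = 6889 <= 6940 < 7056 = 84^2, so 83 <= sqrt(6940) < 84.
floor(sqrt(6940)) = 83.

83


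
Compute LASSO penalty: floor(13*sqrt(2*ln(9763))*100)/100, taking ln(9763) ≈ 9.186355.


ln(9763) ≈ 9.186355.
2*ln(n) ≈ 18.37271.
sqrt(2*ln(n)) ≈ sqrt(18.37271) ≈ 4.28634.
lambda ≈ 13*4.28634 = 55.72242.
floor(lambda*100)/100 = 55.72.

55.72


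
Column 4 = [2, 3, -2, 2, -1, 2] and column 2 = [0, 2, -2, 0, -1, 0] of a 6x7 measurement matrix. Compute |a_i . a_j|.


Inner product: 2*0 + 3*2 + -2*-2 + 2*0 + -1*-1 + 2*0
Products: [0, 6, 4, 0, 1, 0]
Sum = 11.
|dot| = 11.

11


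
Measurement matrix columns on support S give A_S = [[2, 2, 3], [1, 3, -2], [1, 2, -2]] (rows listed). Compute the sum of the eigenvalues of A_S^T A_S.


Sum of eigenvalues of A_S^T A_S = trace(A_S^T A_S) = sum of squared column norms of A_S.
A_S^T A_S diagonal: [6, 17, 17].
trace = 6 + 17 + 17 = 40.

40


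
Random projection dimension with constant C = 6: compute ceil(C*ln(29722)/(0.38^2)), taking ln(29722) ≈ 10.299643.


ln(29722) ≈ 10.299643.
eps^2 = 0.38^2 = 0.1444.
C*ln(N)/eps^2 ≈ 6*10.299643/0.1444 ≈ 427.963.
m = ceil(427.963) = 428.

428


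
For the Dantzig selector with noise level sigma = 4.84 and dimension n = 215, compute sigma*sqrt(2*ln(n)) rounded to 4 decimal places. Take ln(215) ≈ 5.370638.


ln(215) ≈ 5.370638.
2*ln(n) ≈ 10.741276.
sqrt(2*ln(n)) ≈ sqrt(10.741276) ≈ 3.277389.
threshold ≈ 4.84*3.277389 = 15.86256276 ≈ 15.8626.

15.8626


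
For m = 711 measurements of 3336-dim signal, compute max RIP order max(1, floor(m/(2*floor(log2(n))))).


floor(log2(3336)) = 11.
2*11 = 22.
m/(2*floor(log2(n))) = 711/22 ≈ 32.3182.
floor = 32.
k = max(1, 32) = 32.

32


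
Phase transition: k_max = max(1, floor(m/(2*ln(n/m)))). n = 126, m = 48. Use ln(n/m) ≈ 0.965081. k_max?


n/m = 126/48 = 21/8.
ln(n/m) ≈ 0.965081.
2*ln(n/m) ≈ 1.930162.
m/(2*ln(n/m)) ≈ 48/1.930162 ≈ 24.8684.
floor = 24.
k_max = max(1, 24) = 24.

24


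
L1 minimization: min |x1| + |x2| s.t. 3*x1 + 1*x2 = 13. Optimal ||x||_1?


Axis intercepts:
  x1 = 13/3, x2 = 0: L1 = 13/3
  x1 = 0, x2 = 13: L1 = 13
x* = (13/3, 0)
||x*||_1 = 13/3.

13/3


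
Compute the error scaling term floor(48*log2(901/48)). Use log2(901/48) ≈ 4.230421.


log2(n/k) = log2(901/48) ≈ 4.230421.
k*log2(n/k) ≈ 48*4.230421 = 203.060208.
floor(203.060208) = 203.

203


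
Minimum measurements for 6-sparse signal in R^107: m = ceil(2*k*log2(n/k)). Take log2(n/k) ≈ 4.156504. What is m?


log2(n/k) = log2(107/6) ≈ 4.156504.
2*k*log2(n/k) ≈ 2*6*4.156504 = 49.878048.
m = ceil(49.878048) = 50.

50


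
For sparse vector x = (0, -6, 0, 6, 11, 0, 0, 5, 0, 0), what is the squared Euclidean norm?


Non-zero entries: [(1, -6), (3, 6), (4, 11), (7, 5)]
Squares: [36, 36, 121, 25]
||x||_2^2 = sum = 218.

218


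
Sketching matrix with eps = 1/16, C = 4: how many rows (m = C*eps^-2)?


1/eps = 16.
(1/eps)^2 = 256.
m = 4*256 = 1024.

1024


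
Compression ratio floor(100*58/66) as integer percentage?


100*m/n = 100*58/66 ≈ 87.8788.
floor = 87.

87


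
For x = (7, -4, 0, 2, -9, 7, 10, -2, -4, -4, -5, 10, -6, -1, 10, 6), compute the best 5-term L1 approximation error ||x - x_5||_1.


Sorted |x_i| descending: [10, 10, 10, 9, 7, 7, 6, 6, 5, 4, 4, 4, 2, 2, 1, 0]
Keep top 5: [10, 10, 10, 9, 7]
Tail entries: [7, 6, 6, 5, 4, 4, 4, 2, 2, 1, 0]
L1 error = sum of tail = 41.

41


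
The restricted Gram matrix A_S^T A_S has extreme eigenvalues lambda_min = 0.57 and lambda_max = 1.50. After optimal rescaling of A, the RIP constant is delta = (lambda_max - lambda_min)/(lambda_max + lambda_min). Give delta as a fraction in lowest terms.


lambda_max - lambda_min = 1.50 - 0.57 = 0.93.
lambda_max + lambda_min = 1.50 + 0.57 = 2.07.
delta = 0.93/2.07 = 93/207 = 31/69.

31/69


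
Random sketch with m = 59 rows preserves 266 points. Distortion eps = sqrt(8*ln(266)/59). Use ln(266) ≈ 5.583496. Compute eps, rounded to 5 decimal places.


ln(266) ≈ 5.583496.
8*ln(N)/m ≈ 8*5.583496/59 ≈ 0.7570842.
eps = sqrt(0.7570842) ≈ 0.8701059 ≈ 0.87011.

0.87011


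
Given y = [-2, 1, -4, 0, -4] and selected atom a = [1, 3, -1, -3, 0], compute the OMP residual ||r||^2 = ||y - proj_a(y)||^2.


a^T a = 20.
a^T y = 5.
coeff = 5/20 = 1/4.
||r||^2 = 143/4.

143/4


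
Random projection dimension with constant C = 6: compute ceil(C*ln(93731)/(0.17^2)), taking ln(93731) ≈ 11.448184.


ln(93731) ≈ 11.448184.
eps^2 = 0.17^2 = 0.0289.
C*ln(N)/eps^2 ≈ 6*11.448184/0.0289 ≈ 2376.7856.
m = ceil(2376.7856) = 2377.

2377


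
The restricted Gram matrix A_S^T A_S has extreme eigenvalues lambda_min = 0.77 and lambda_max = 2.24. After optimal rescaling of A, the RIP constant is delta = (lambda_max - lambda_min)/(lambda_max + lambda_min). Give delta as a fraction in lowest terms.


lambda_max - lambda_min = 2.24 - 0.77 = 1.47.
lambda_max + lambda_min = 2.24 + 0.77 = 3.01.
delta = 1.47/3.01 = 147/301 = 21/43.

21/43


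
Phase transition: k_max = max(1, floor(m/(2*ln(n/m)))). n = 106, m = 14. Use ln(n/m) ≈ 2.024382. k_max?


n/m = 106/14 = 53/7.
ln(n/m) ≈ 2.024382.
2*ln(n/m) ≈ 4.048764.
m/(2*ln(n/m)) ≈ 14/4.048764 ≈ 3.4578.
floor = 3.
k_max = max(1, 3) = 3.

3


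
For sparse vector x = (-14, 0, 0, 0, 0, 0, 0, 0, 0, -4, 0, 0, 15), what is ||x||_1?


Non-zero entries: [(0, -14), (9, -4), (12, 15)]
Absolute values: [14, 4, 15]
||x||_1 = sum = 33.

33


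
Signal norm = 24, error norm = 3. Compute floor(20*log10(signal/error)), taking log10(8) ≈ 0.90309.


||x||/||e|| = 24/3 = 8.
log10(8) ≈ 0.90309.
20*log10(||x||/||e||) ≈ 20*0.90309 = 18.0618.
floor(18.0618) = 18.

18


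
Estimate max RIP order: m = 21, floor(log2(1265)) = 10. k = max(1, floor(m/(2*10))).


floor(log2(1265)) = 10.
2*10 = 20.
m/(2*floor(log2(n))) = 21/20 ≈ 1.05.
floor = 1.
k = max(1, 1) = 1.

1


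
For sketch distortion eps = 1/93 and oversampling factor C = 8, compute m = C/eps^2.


1/eps = 93.
(1/eps)^2 = 8649.
m = 8*8649 = 69192.

69192


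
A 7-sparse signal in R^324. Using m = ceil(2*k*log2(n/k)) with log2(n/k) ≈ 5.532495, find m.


log2(n/k) = log2(324/7) ≈ 5.532495.
2*k*log2(n/k) ≈ 2*7*5.532495 = 77.45493.
m = ceil(77.45493) = 78.

78


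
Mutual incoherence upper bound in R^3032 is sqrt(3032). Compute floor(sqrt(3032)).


55^2 = 3025 <= 3032 < 3136 = 56^2, so 55 <= sqrt(3032) < 56.
floor(sqrt(3032)) = 55.

55


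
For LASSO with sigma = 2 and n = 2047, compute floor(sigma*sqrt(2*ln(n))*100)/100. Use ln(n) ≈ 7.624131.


ln(2047) ≈ 7.624131.
2*ln(n) ≈ 15.248262.
sqrt(2*ln(n)) ≈ sqrt(15.248262) ≈ 3.904902.
lambda ≈ 2*3.904902 = 7.809804.
floor(lambda*100)/100 = 7.80.

7.80


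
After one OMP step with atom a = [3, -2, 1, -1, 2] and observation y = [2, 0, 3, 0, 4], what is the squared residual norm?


a^T a = 19.
a^T y = 17.
coeff = 17/19 = 17/19.
||r||^2 = 262/19.

262/19


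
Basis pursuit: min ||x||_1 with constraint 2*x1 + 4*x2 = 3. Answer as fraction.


Axis intercepts:
  x1 = 3/2, x2 = 0: L1 = 3/2
  x1 = 0, x2 = 3/4: L1 = 3/4
x* = (0, 3/4)
||x*||_1 = 3/4.

3/4


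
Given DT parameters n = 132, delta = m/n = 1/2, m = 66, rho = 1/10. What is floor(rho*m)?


m = 1/2*132 = 66.
rho = 1/10.
rho*m = 1/10*66 = 6.6.
k = floor(6.6) = 6.

6


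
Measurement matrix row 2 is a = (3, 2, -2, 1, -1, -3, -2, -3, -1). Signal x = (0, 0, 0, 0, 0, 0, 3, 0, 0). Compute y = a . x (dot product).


Non-zero terms: ['-2*3']
Products: [-6]
y = sum = -6.

-6


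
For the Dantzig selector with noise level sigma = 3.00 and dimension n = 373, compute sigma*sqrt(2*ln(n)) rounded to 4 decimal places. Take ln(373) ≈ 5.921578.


ln(373) ≈ 5.921578.
2*ln(n) ≈ 11.843156.
sqrt(2*ln(n)) ≈ sqrt(11.843156) ≈ 3.441389.
threshold ≈ 3.00*3.441389 = 10.324167 ≈ 10.3242.

10.3242


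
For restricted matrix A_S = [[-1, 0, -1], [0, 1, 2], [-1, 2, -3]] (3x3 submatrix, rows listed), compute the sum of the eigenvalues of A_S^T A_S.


Sum of eigenvalues of A_S^T A_S = trace(A_S^T A_S) = sum of squared column norms of A_S.
A_S^T A_S diagonal: [2, 5, 14].
trace = 2 + 5 + 14 = 21.

21


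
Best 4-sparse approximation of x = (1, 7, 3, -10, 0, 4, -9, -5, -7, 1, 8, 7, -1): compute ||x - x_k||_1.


Sorted |x_i| descending: [10, 9, 8, 7, 7, 7, 5, 4, 3, 1, 1, 1, 0]
Keep top 4: [10, 9, 8, 7]
Tail entries: [7, 7, 5, 4, 3, 1, 1, 1, 0]
L1 error = sum of tail = 29.

29


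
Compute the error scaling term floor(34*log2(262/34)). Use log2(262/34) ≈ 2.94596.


log2(n/k) = log2(262/34) ≈ 2.94596.
k*log2(n/k) ≈ 34*2.94596 = 100.16264.
floor(100.16264) = 100.

100


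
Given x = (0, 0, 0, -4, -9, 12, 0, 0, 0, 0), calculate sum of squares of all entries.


Non-zero entries: [(3, -4), (4, -9), (5, 12)]
Squares: [16, 81, 144]
||x||_2^2 = sum = 241.

241


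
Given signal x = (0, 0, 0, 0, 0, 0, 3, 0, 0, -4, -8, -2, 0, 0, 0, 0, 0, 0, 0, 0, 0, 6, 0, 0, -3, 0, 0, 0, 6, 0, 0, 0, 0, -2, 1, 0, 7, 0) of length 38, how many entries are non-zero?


Non-zero positions: [6, 9, 10, 11, 21, 24, 28, 33, 34, 36].
Sparsity = 10.

10


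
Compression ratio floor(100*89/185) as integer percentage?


100*m/n = 100*89/185 ≈ 48.1081.
floor = 48.

48


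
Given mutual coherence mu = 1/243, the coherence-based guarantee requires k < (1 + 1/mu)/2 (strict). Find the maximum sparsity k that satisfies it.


1/mu = 243.
1 + 1/mu = 244.
(1 + 1/mu)/2 = 122 is an integer and the inequality is strict, so k_max = 122 - 1 = 121.

121


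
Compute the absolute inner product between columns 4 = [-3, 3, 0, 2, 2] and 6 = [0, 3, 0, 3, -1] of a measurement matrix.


Inner product: -3*0 + 3*3 + 0*0 + 2*3 + 2*-1
Products: [0, 9, 0, 6, -2]
Sum = 13.
|dot| = 13.

13


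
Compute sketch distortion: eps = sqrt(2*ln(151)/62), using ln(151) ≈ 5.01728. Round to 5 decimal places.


ln(151) ≈ 5.01728.
2*ln(N)/m ≈ 2*5.01728/62 ≈ 0.16184774.
eps = sqrt(0.16184774) ≈ 0.402303 ≈ 0.40230.

0.40230


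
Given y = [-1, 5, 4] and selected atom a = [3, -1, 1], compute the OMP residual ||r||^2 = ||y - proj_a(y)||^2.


a^T a = 11.
a^T y = -4.
coeff = -4/11 = -4/11.
||r||^2 = 446/11.

446/11


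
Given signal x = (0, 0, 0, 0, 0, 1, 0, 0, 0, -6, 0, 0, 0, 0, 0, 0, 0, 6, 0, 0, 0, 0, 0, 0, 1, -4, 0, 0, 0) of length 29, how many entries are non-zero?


Non-zero positions: [5, 9, 17, 24, 25].
Sparsity = 5.

5


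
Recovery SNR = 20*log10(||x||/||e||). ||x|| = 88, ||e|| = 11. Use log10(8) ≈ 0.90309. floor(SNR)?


||x||/||e|| = 88/11 = 8.
log10(8) ≈ 0.90309.
20*log10(||x||/||e||) ≈ 20*0.90309 = 18.0618.
floor(18.0618) = 18.

18


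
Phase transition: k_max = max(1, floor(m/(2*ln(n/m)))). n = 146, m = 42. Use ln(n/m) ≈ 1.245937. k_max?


n/m = 146/42 = 73/21.
ln(n/m) ≈ 1.245937.
2*ln(n/m) ≈ 2.491874.
m/(2*ln(n/m)) ≈ 42/2.491874 ≈ 16.8548.
floor = 16.
k_max = max(1, 16) = 16.

16


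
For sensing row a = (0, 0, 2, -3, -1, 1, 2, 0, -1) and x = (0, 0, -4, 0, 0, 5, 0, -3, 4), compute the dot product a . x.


Non-zero terms: ['2*-4', '1*5', '0*-3', '-1*4']
Products: [-8, 5, 0, -4]
y = sum = -7.

-7


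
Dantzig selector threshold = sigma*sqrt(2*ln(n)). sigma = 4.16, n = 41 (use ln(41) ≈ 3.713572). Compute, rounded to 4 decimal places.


ln(41) ≈ 3.713572.
2*ln(n) ≈ 7.427144.
sqrt(2*ln(n)) ≈ sqrt(7.427144) ≈ 2.725279.
threshold ≈ 4.16*2.725279 = 11.33716064 ≈ 11.3372.

11.3372


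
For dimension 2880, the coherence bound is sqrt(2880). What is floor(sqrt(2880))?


53^2 = 2809 <= 2880 < 2916 = 54^2, so 53 <= sqrt(2880) < 54.
floor(sqrt(2880)) = 53.

53


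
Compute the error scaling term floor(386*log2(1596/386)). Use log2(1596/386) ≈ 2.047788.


log2(n/k) = log2(1596/386) ≈ 2.047788.
k*log2(n/k) ≈ 386*2.047788 = 790.446168.
floor(790.446168) = 790.

790


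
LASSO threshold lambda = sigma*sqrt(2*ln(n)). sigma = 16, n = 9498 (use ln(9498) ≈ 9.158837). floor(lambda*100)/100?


ln(9498) ≈ 9.158837.
2*ln(n) ≈ 18.317674.
sqrt(2*ln(n)) ≈ sqrt(18.317674) ≈ 4.279915.
lambda ≈ 16*4.279915 = 68.47864.
floor(lambda*100)/100 = 68.47.

68.47


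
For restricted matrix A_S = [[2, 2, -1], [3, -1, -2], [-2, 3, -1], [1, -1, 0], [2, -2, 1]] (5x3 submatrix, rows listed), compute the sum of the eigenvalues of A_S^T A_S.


Sum of eigenvalues of A_S^T A_S = trace(A_S^T A_S) = sum of squared column norms of A_S.
A_S^T A_S diagonal: [22, 19, 7].
trace = 22 + 19 + 7 = 48.

48


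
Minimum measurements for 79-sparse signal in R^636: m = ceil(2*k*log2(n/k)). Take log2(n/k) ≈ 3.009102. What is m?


log2(n/k) = log2(636/79) ≈ 3.009102.
2*k*log2(n/k) ≈ 2*79*3.009102 = 475.438116.
m = ceil(475.438116) = 476.

476


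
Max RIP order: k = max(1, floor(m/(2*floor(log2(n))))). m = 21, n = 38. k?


floor(log2(38)) = 5.
2*5 = 10.
m/(2*floor(log2(n))) = 21/10 ≈ 2.1.
floor = 2.
k = max(1, 2) = 2.

2


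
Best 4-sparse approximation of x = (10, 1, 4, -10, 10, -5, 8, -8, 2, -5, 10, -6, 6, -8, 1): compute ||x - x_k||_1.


Sorted |x_i| descending: [10, 10, 10, 10, 8, 8, 8, 6, 6, 5, 5, 4, 2, 1, 1]
Keep top 4: [10, 10, 10, 10]
Tail entries: [8, 8, 8, 6, 6, 5, 5, 4, 2, 1, 1]
L1 error = sum of tail = 54.

54


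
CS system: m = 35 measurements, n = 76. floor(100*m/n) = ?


100*m/n = 100*35/76 ≈ 46.0526.
floor = 46.

46


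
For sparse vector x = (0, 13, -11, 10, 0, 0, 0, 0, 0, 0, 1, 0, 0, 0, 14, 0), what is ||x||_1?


Non-zero entries: [(1, 13), (2, -11), (3, 10), (10, 1), (14, 14)]
Absolute values: [13, 11, 10, 1, 14]
||x||_1 = sum = 49.

49


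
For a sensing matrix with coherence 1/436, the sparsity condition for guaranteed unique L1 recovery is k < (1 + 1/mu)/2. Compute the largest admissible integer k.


1/mu = 436.
1 + 1/mu = 437.
(1 + 1/mu)/2 = 218.5 is not an integer, so k_max = floor(218.5) = 218.

218


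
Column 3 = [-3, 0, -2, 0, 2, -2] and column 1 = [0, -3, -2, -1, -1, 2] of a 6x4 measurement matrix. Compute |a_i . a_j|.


Inner product: -3*0 + 0*-3 + -2*-2 + 0*-1 + 2*-1 + -2*2
Products: [0, 0, 4, 0, -2, -4]
Sum = -2.
|dot| = 2.

2


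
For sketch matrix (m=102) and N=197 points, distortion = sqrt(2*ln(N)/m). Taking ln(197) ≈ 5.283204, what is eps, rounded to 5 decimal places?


ln(197) ≈ 5.283204.
2*ln(N)/m ≈ 2*5.283204/102 ≈ 0.10359224.
eps = sqrt(0.10359224) ≈ 0.3218575 ≈ 0.32186.

0.32186


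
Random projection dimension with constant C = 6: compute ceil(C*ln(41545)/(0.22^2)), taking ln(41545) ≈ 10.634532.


ln(41545) ≈ 10.634532.
eps^2 = 0.22^2 = 0.0484.
C*ln(N)/eps^2 ≈ 6*10.634532/0.0484 ≈ 1318.3304.
m = ceil(1318.3304) = 1319.

1319


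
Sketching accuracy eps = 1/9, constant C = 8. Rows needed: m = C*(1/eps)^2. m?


1/eps = 9.
(1/eps)^2 = 81.
m = 8*81 = 648.

648


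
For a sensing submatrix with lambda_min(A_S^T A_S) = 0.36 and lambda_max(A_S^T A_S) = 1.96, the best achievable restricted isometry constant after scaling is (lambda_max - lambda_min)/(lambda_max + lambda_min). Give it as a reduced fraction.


lambda_max - lambda_min = 1.96 - 0.36 = 1.60.
lambda_max + lambda_min = 1.96 + 0.36 = 2.32.
delta = 1.60/2.32 = 160/232 = 20/29.

20/29


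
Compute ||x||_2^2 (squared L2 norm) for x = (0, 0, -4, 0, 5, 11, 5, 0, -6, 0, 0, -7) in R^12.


Non-zero entries: [(2, -4), (4, 5), (5, 11), (6, 5), (8, -6), (11, -7)]
Squares: [16, 25, 121, 25, 36, 49]
||x||_2^2 = sum = 272.

272


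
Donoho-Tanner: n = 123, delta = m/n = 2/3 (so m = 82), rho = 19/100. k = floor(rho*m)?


m = 2/3*123 = 82.
rho = 19/100.
rho*m = 19/100*82 = 15.58.
k = floor(15.58) = 15.

15


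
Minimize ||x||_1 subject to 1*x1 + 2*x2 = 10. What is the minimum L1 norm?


Axis intercepts:
  x1 = 10, x2 = 0: L1 = 10
  x1 = 0, x2 = 5: L1 = 5
x* = (0, 5)
||x*||_1 = 5.

5


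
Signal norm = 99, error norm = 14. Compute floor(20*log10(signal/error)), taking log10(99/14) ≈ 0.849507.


||x||/||e|| = 99/14.
log10(99/14) ≈ 0.849507.
20*log10(||x||/||e||) ≈ 20*0.849507 = 16.99014.
floor(16.99014) = 16.

16


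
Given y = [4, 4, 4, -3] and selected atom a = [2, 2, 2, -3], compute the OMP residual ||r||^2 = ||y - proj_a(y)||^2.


a^T a = 21.
a^T y = 33.
coeff = 33/21 = 11/7.
||r||^2 = 36/7.

36/7


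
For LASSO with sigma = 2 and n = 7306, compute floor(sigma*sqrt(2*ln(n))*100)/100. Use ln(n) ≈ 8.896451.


ln(7306) ≈ 8.896451.
2*ln(n) ≈ 17.792902.
sqrt(2*ln(n)) ≈ sqrt(17.792902) ≈ 4.218163.
lambda ≈ 2*4.218163 = 8.436326.
floor(lambda*100)/100 = 8.43.

8.43


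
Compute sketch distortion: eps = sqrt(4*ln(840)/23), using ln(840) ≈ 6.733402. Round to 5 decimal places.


ln(840) ≈ 6.733402.
4*ln(N)/m ≈ 4*6.733402/23 ≈ 1.17102643.
eps = sqrt(1.17102643) ≈ 1.0821397 ≈ 1.08214.

1.08214


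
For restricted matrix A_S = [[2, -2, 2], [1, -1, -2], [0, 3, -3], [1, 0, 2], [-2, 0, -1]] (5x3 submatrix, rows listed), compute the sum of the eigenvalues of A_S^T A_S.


Sum of eigenvalues of A_S^T A_S = trace(A_S^T A_S) = sum of squared column norms of A_S.
A_S^T A_S diagonal: [10, 14, 22].
trace = 10 + 14 + 22 = 46.

46


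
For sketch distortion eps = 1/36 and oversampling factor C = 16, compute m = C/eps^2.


1/eps = 36.
(1/eps)^2 = 1296.
m = 16*1296 = 20736.

20736


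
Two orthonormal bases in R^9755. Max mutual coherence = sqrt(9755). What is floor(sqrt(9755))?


98^2 = 9604 <= 9755 < 9801 = 99^2, so 98 <= sqrt(9755) < 99.
floor(sqrt(9755)) = 98.

98


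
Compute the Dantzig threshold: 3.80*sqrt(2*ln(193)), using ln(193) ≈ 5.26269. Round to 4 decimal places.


ln(193) ≈ 5.26269.
2*ln(n) ≈ 10.52538.
sqrt(2*ln(n)) ≈ sqrt(10.52538) ≈ 3.244284.
threshold ≈ 3.80*3.244284 = 12.3282792 ≈ 12.3283.

12.3283


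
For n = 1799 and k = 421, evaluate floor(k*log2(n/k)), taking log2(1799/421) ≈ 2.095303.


log2(n/k) = log2(1799/421) ≈ 2.095303.
k*log2(n/k) ≈ 421*2.095303 = 882.122563.
floor(882.122563) = 882.

882


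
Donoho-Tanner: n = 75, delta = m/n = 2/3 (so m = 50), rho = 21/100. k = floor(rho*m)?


m = 2/3*75 = 50.
rho = 21/100.
rho*m = 21/100*50 = 10.5.
k = floor(10.5) = 10.

10


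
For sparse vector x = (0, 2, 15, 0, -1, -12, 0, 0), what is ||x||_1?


Non-zero entries: [(1, 2), (2, 15), (4, -1), (5, -12)]
Absolute values: [2, 15, 1, 12]
||x||_1 = sum = 30.

30


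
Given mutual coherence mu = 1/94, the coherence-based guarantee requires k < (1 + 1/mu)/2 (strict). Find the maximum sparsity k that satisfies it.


1/mu = 94.
1 + 1/mu = 95.
(1 + 1/mu)/2 = 47.5 is not an integer, so k_max = floor(47.5) = 47.

47


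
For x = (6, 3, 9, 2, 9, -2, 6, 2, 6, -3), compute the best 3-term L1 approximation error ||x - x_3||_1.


Sorted |x_i| descending: [9, 9, 6, 6, 6, 3, 3, 2, 2, 2]
Keep top 3: [9, 9, 6]
Tail entries: [6, 6, 3, 3, 2, 2, 2]
L1 error = sum of tail = 24.

24


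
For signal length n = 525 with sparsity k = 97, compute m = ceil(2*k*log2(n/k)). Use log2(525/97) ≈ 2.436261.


log2(n/k) = log2(525/97) ≈ 2.436261.
2*k*log2(n/k) ≈ 2*97*2.436261 = 472.634634.
m = ceil(472.634634) = 473.

473


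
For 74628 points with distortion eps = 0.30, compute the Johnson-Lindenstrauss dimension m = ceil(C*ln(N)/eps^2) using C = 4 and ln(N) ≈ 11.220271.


ln(74628) ≈ 11.220271.
eps^2 = 0.30^2 = 0.09.
C*ln(N)/eps^2 ≈ 4*11.220271/0.09 ≈ 498.6787.
m = ceil(498.6787) = 499.

499


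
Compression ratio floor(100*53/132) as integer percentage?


100*m/n = 100*53/132 ≈ 40.1515.
floor = 40.

40


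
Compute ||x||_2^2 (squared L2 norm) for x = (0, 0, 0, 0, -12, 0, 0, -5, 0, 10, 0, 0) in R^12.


Non-zero entries: [(4, -12), (7, -5), (9, 10)]
Squares: [144, 25, 100]
||x||_2^2 = sum = 269.

269


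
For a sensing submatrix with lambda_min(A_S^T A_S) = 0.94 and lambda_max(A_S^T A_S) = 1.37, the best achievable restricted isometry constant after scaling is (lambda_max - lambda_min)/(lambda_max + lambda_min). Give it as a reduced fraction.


lambda_max - lambda_min = 1.37 - 0.94 = 0.43.
lambda_max + lambda_min = 1.37 + 0.94 = 2.31.
delta = 0.43/2.31 = 43/231.

43/231


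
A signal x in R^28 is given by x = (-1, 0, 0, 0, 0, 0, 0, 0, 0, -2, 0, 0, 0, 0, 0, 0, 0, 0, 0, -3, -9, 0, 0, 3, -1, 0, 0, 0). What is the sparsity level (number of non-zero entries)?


Non-zero positions: [0, 9, 19, 20, 23, 24].
Sparsity = 6.

6


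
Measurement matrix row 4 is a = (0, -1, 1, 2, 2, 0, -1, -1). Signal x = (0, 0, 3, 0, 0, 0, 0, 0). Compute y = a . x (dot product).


Non-zero terms: ['1*3']
Products: [3]
y = sum = 3.

3


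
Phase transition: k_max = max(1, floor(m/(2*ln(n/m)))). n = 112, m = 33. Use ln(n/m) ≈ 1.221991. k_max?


n/m = 112/33.
ln(n/m) ≈ 1.221991.
2*ln(n/m) ≈ 2.443982.
m/(2*ln(n/m)) ≈ 33/2.443982 ≈ 13.5026.
floor = 13.
k_max = max(1, 13) = 13.

13


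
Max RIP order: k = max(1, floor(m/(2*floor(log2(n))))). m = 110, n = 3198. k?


floor(log2(3198)) = 11.
2*11 = 22.
m/(2*floor(log2(n))) = 110/22 ≈ 5.0.
floor = 5.
k = max(1, 5) = 5.

5


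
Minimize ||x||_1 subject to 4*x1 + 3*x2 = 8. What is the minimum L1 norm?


Axis intercepts:
  x1 = 2, x2 = 0: L1 = 2
  x1 = 0, x2 = 8/3: L1 = 8/3
x* = (2, 0)
||x*||_1 = 2.

2


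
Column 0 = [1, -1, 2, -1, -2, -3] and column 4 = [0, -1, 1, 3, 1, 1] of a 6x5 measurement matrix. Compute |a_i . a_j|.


Inner product: 1*0 + -1*-1 + 2*1 + -1*3 + -2*1 + -3*1
Products: [0, 1, 2, -3, -2, -3]
Sum = -5.
|dot| = 5.

5


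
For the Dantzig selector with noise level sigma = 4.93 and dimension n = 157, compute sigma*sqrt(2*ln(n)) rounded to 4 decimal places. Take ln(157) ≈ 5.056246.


ln(157) ≈ 5.056246.
2*ln(n) ≈ 10.112492.
sqrt(2*ln(n)) ≈ sqrt(10.112492) ≈ 3.180014.
threshold ≈ 4.93*3.180014 = 15.67746902 ≈ 15.6775.

15.6775


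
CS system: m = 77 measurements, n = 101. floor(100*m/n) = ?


100*m/n = 100*77/101 ≈ 76.2376.
floor = 76.

76


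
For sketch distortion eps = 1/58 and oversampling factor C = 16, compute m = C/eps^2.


1/eps = 58.
(1/eps)^2 = 3364.
m = 16*3364 = 53824.

53824


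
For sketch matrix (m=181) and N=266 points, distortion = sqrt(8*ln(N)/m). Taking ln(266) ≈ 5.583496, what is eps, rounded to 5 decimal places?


ln(266) ≈ 5.583496.
8*ln(N)/m ≈ 8*5.583496/181 ≈ 0.24678435.
eps = sqrt(0.24678435) ≈ 0.4967739 ≈ 0.49677.

0.49677


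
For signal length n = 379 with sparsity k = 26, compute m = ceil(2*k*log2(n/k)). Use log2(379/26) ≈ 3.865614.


log2(n/k) = log2(379/26) ≈ 3.865614.
2*k*log2(n/k) ≈ 2*26*3.865614 = 201.011928.
m = ceil(201.011928) = 202.

202


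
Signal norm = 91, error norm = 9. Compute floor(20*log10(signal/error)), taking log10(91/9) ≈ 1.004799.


||x||/||e|| = 91/9.
log10(91/9) ≈ 1.004799.
20*log10(||x||/||e||) ≈ 20*1.004799 = 20.09598.
floor(20.09598) = 20.

20


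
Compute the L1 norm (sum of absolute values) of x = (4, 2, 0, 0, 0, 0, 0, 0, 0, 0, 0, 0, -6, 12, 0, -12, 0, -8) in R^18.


Non-zero entries: [(0, 4), (1, 2), (12, -6), (13, 12), (15, -12), (17, -8)]
Absolute values: [4, 2, 6, 12, 12, 8]
||x||_1 = sum = 44.

44


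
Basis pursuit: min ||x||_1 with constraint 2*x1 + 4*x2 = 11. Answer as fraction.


Axis intercepts:
  x1 = 11/2, x2 = 0: L1 = 11/2
  x1 = 0, x2 = 11/4: L1 = 11/4
x* = (0, 11/4)
||x*||_1 = 11/4.

11/4


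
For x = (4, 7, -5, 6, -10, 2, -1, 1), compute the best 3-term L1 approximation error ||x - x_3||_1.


Sorted |x_i| descending: [10, 7, 6, 5, 4, 2, 1, 1]
Keep top 3: [10, 7, 6]
Tail entries: [5, 4, 2, 1, 1]
L1 error = sum of tail = 13.

13


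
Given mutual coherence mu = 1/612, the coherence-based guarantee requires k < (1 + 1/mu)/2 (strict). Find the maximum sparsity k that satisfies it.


1/mu = 612.
1 + 1/mu = 613.
(1 + 1/mu)/2 = 306.5 is not an integer, so k_max = floor(306.5) = 306.

306


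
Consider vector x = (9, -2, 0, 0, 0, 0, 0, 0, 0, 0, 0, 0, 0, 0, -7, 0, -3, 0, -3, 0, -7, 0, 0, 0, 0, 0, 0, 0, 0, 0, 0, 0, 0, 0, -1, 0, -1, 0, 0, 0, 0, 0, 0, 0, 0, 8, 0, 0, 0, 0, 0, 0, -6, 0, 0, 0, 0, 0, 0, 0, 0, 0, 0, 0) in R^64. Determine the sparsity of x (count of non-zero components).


Non-zero positions: [0, 1, 14, 16, 18, 20, 34, 36, 45, 52].
Sparsity = 10.

10


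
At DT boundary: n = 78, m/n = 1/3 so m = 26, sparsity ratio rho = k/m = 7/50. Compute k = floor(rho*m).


m = 1/3*78 = 26.
rho = 7/50.
rho*m = 7/50*26 = 3.64.
k = floor(3.64) = 3.

3


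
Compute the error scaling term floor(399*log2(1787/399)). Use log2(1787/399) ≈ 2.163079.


log2(n/k) = log2(1787/399) ≈ 2.163079.
k*log2(n/k) ≈ 399*2.163079 = 863.068521.
floor(863.068521) = 863.

863


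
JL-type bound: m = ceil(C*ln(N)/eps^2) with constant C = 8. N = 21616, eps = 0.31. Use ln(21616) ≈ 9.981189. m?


ln(21616) ≈ 9.981189.
eps^2 = 0.31^2 = 0.0961.
C*ln(N)/eps^2 ≈ 8*9.981189/0.0961 ≈ 830.9002.
m = ceil(830.9002) = 831.

831


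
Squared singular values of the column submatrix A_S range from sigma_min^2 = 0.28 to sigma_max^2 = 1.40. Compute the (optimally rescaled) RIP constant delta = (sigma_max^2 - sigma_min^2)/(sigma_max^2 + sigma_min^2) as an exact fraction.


lambda_max - lambda_min = 1.40 - 0.28 = 1.12.
lambda_max + lambda_min = 1.40 + 0.28 = 1.68.
delta = 1.12/1.68 = 112/168 = 2/3.

2/3


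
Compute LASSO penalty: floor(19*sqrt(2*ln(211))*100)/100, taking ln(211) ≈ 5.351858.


ln(211) ≈ 5.351858.
2*ln(n) ≈ 10.703716.
sqrt(2*ln(n)) ≈ sqrt(10.703716) ≈ 3.271653.
lambda ≈ 19*3.271653 = 62.161407.
floor(lambda*100)/100 = 62.16.

62.16


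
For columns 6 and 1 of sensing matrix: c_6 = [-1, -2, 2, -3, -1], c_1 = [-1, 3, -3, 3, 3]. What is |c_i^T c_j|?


Inner product: -1*-1 + -2*3 + 2*-3 + -3*3 + -1*3
Products: [1, -6, -6, -9, -3]
Sum = -23.
|dot| = 23.

23


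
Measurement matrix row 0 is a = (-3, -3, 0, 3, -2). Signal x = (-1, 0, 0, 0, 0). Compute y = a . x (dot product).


Non-zero terms: ['-3*-1']
Products: [3]
y = sum = 3.

3


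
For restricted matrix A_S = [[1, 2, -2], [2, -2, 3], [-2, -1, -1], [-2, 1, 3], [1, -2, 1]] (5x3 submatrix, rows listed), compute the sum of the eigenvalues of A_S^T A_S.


Sum of eigenvalues of A_S^T A_S = trace(A_S^T A_S) = sum of squared column norms of A_S.
A_S^T A_S diagonal: [14, 14, 24].
trace = 14 + 14 + 24 = 52.

52


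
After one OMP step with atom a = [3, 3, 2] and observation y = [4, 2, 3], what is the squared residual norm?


a^T a = 22.
a^T y = 24.
coeff = 24/22 = 12/11.
||r||^2 = 31/11.

31/11
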